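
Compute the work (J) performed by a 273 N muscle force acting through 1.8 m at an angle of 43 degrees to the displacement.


W = F * d * cos(theta)
theta = 43 deg = 0.7505 rad
cos(theta) = 0.7314
W = 273 * 1.8 * 0.7314
W = 359.3872


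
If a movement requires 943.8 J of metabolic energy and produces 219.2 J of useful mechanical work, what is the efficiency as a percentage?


eta = (W_mech / E_meta) * 100
eta = (219.2 / 943.8) * 100
ratio = 0.2323
eta = 23.2253


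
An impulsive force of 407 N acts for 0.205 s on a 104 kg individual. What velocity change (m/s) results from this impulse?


J = F * dt = 407 * 0.205 = 83.4350 N*s
delta_v = J / m
delta_v = 83.4350 / 104
delta_v = 0.8023


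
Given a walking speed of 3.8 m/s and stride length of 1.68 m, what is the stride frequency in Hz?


f = v / stride_length
f = 3.8 / 1.68
f = 2.2619


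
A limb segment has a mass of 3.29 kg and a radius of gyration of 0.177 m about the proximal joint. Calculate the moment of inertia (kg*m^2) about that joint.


I = m * k^2
I = 3.29 * 0.177^2
k^2 = 0.0313
I = 0.1031


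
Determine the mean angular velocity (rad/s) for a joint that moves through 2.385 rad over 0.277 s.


omega = delta_theta / delta_t
omega = 2.385 / 0.277
omega = 8.6101


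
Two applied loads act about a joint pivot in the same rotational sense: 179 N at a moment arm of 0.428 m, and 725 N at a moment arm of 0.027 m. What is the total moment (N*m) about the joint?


M = F1 * d1 + F2 * d2
M = 179 * 0.428 + 725 * 0.027
M = 76.6120 + 19.5750
M = 96.1870


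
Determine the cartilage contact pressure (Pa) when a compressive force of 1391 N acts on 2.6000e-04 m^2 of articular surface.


P = F / A
P = 1391 / 2.6000e-04
P = 5.3500e+06


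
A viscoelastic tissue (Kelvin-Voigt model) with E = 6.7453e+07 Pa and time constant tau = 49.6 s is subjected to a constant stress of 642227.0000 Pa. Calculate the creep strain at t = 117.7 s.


epsilon(t) = (sigma/E) * (1 - exp(-t/tau))
sigma/E = 642227.0000 / 6.7453e+07 = 0.0095
exp(-t/tau) = exp(-117.7 / 49.6) = 0.0932
epsilon = 0.0095 * (1 - 0.0932)
epsilon = 0.0086


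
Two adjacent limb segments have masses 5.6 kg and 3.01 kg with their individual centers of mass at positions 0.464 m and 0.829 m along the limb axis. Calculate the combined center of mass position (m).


COM = (m1*x1 + m2*x2) / (m1 + m2)
COM = (5.6*0.464 + 3.01*0.829) / (5.6 + 3.01)
Numerator = 5.0937
Denominator = 8.6100
COM = 0.5916


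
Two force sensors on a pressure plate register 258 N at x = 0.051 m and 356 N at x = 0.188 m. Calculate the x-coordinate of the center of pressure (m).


COP_x = (F1*x1 + F2*x2) / (F1 + F2)
COP_x = (258*0.051 + 356*0.188) / (258 + 356)
Numerator = 80.0860
Denominator = 614
COP_x = 0.1304


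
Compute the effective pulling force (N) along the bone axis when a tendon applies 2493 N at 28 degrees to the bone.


F_eff = F_tendon * cos(theta)
theta = 28 deg = 0.4887 rad
cos(theta) = 0.8829
F_eff = 2493 * 0.8829
F_eff = 2201.1883


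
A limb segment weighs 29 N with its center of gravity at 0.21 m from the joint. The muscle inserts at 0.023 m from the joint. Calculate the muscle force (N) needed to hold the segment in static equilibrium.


F_muscle = W * d_load / d_muscle
F_muscle = 29 * 0.21 / 0.023
Numerator = 6.0900
F_muscle = 264.7826


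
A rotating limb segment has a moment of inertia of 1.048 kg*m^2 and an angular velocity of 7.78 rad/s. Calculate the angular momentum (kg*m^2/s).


L = I * omega
L = 1.048 * 7.78
L = 8.1534


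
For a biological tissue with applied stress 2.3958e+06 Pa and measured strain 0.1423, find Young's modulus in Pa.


E = stress / strain
E = 2.3958e+06 / 0.1423
E = 1.6836e+07


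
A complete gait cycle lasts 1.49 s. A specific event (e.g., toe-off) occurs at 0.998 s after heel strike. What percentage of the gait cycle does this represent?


pct = (event_time / cycle_time) * 100
pct = (0.998 / 1.49) * 100
ratio = 0.6698
pct = 66.9799


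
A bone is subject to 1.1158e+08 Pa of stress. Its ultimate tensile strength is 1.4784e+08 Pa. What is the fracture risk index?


FRI = applied / ultimate
FRI = 1.1158e+08 / 1.4784e+08
FRI = 0.7547


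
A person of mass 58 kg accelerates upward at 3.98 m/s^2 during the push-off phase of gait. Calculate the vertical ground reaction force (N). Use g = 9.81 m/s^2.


GRF = m * (g + a)
GRF = 58 * (9.81 + 3.98)
GRF = 58 * 13.7900
GRF = 799.8200


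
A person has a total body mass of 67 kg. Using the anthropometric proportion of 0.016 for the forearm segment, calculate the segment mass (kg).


m_segment = body_mass * fraction
m_segment = 67 * 0.016
m_segment = 1.0720


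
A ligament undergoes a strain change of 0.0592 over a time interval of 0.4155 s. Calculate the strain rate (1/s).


strain_rate = delta_strain / delta_t
strain_rate = 0.0592 / 0.4155
strain_rate = 0.1425


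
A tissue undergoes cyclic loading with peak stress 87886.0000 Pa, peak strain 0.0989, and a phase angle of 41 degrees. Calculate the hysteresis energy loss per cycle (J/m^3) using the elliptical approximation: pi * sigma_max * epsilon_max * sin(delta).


E_loss = pi * sigma_max * epsilon_max * sin(delta)
delta = 41 deg = 0.7156 rad
sin(delta) = 0.6561
E_loss = pi * 87886.0000 * 0.0989 * 0.6561
E_loss = 17914.6686


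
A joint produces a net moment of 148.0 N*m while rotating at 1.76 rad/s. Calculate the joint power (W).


P = M * omega
P = 148.0 * 1.76
P = 260.4800


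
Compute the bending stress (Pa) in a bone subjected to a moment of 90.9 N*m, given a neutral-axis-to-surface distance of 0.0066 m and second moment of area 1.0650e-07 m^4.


sigma = M * c / I
sigma = 90.9 * 0.0066 / 1.0650e-07
M * c = 0.5999
sigma = 5.6332e+06


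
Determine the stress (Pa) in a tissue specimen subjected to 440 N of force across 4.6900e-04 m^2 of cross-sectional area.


stress = F / A
stress = 440 / 4.6900e-04
stress = 938166.3113


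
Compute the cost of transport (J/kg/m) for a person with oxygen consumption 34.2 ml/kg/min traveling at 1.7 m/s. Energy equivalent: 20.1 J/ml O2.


Power per kg = VO2 * 20.1 / 60
Power per kg = 34.2 * 20.1 / 60 = 11.4570 W/kg
Cost = power_per_kg / speed
Cost = 11.4570 / 1.7
Cost = 6.7394


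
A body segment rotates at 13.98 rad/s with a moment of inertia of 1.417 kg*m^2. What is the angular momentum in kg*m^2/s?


L = I * omega
L = 1.417 * 13.98
L = 19.8097


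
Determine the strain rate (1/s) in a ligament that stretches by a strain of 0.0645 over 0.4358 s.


strain_rate = delta_strain / delta_t
strain_rate = 0.0645 / 0.4358
strain_rate = 0.1480


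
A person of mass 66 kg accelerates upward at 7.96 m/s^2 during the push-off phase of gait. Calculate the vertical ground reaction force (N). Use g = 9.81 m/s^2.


GRF = m * (g + a)
GRF = 66 * (9.81 + 7.96)
GRF = 66 * 17.7700
GRF = 1172.8200


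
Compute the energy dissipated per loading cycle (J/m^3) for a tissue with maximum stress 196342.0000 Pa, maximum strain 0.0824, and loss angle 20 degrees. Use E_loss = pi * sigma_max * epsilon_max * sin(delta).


E_loss = pi * sigma_max * epsilon_max * sin(delta)
delta = 20 deg = 0.3491 rad
sin(delta) = 0.3420
E_loss = pi * 196342.0000 * 0.0824 * 0.3420
E_loss = 17383.6904


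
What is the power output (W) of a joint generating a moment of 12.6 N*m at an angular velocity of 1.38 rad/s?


P = M * omega
P = 12.6 * 1.38
P = 17.3880


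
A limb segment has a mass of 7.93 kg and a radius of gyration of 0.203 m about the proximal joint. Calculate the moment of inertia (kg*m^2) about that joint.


I = m * k^2
I = 7.93 * 0.203^2
k^2 = 0.0412
I = 0.3268


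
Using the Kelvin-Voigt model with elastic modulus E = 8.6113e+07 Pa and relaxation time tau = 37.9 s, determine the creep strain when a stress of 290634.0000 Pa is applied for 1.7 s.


epsilon(t) = (sigma/E) * (1 - exp(-t/tau))
sigma/E = 290634.0000 / 8.6113e+07 = 0.0034
exp(-t/tau) = exp(-1.7 / 37.9) = 0.9561
epsilon = 0.0034 * (1 - 0.9561)
epsilon = 1.4804e-04


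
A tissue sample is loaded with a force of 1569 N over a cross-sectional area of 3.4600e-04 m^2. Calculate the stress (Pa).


stress = F / A
stress = 1569 / 3.4600e-04
stress = 4.5347e+06


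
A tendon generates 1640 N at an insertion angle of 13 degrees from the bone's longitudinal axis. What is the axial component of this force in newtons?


F_eff = F_tendon * cos(theta)
theta = 13 deg = 0.2269 rad
cos(theta) = 0.9744
F_eff = 1640 * 0.9744
F_eff = 1597.9669


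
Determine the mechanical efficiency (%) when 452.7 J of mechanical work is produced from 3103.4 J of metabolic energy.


eta = (W_mech / E_meta) * 100
eta = (452.7 / 3103.4) * 100
ratio = 0.1459
eta = 14.5872


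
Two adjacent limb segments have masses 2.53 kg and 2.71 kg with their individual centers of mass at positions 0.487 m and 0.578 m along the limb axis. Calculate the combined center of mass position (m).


COM = (m1*x1 + m2*x2) / (m1 + m2)
COM = (2.53*0.487 + 2.71*0.578) / (2.53 + 2.71)
Numerator = 2.7985
Denominator = 5.2400
COM = 0.5341


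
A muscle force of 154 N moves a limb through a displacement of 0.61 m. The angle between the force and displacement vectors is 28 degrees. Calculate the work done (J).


W = F * d * cos(theta)
theta = 28 deg = 0.4887 rad
cos(theta) = 0.8829
W = 154 * 0.61 * 0.8829
W = 82.9441


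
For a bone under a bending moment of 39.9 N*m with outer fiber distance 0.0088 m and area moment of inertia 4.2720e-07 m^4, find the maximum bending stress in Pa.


sigma = M * c / I
sigma = 39.9 * 0.0088 / 4.2720e-07
M * c = 0.3511
sigma = 821910.1124


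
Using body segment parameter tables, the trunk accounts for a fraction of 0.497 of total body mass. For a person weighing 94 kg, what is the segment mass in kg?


m_segment = body_mass * fraction
m_segment = 94 * 0.497
m_segment = 46.7180


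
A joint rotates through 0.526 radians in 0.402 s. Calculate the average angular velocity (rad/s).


omega = delta_theta / delta_t
omega = 0.526 / 0.402
omega = 1.3085


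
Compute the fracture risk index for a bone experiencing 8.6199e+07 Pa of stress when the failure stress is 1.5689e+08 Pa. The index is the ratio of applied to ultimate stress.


FRI = applied / ultimate
FRI = 8.6199e+07 / 1.5689e+08
FRI = 0.5494


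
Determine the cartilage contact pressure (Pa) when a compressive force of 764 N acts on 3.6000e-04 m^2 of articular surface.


P = F / A
P = 764 / 3.6000e-04
P = 2.1222e+06


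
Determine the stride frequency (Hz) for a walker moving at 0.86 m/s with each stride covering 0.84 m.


f = v / stride_length
f = 0.86 / 0.84
f = 1.0238


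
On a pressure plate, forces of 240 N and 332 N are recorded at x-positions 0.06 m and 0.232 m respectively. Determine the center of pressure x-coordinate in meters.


COP_x = (F1*x1 + F2*x2) / (F1 + F2)
COP_x = (240*0.06 + 332*0.232) / (240 + 332)
Numerator = 91.4240
Denominator = 572
COP_x = 0.1598


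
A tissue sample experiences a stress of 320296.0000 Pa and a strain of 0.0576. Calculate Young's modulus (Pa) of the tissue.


E = stress / strain
E = 320296.0000 / 0.0576
E = 5.5607e+06


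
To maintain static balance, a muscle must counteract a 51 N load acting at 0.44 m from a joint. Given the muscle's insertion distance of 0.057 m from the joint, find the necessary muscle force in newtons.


F_muscle = W * d_load / d_muscle
F_muscle = 51 * 0.44 / 0.057
Numerator = 22.4400
F_muscle = 393.6842


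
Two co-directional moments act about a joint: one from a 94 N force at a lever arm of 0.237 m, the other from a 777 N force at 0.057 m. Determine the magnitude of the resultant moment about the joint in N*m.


M = F1 * d1 + F2 * d2
M = 94 * 0.237 + 777 * 0.057
M = 22.2780 + 44.2890
M = 66.5670


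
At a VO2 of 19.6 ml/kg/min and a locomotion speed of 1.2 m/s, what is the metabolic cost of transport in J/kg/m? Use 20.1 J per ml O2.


Power per kg = VO2 * 20.1 / 60
Power per kg = 19.6 * 20.1 / 60 = 6.5660 W/kg
Cost = power_per_kg / speed
Cost = 6.5660 / 1.2
Cost = 5.4717


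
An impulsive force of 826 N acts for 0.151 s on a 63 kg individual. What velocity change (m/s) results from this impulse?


J = F * dt = 826 * 0.151 = 124.7260 N*s
delta_v = J / m
delta_v = 124.7260 / 63
delta_v = 1.9798


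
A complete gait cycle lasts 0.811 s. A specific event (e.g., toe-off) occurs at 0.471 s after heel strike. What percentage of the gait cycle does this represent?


pct = (event_time / cycle_time) * 100
pct = (0.471 / 0.811) * 100
ratio = 0.5808
pct = 58.0764


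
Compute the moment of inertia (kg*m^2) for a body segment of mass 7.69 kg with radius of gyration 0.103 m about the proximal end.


I = m * k^2
I = 7.69 * 0.103^2
k^2 = 0.0106
I = 0.0816


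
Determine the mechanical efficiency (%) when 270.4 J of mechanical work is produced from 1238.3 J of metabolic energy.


eta = (W_mech / E_meta) * 100
eta = (270.4 / 1238.3) * 100
ratio = 0.2184
eta = 21.8364


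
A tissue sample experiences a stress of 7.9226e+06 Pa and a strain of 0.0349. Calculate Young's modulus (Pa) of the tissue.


E = stress / strain
E = 7.9226e+06 / 0.0349
E = 2.2701e+08


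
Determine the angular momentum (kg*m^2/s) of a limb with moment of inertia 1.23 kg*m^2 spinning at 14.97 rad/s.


L = I * omega
L = 1.23 * 14.97
L = 18.4131


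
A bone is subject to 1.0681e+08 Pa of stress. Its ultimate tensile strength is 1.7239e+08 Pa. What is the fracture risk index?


FRI = applied / ultimate
FRI = 1.0681e+08 / 1.7239e+08
FRI = 0.6196


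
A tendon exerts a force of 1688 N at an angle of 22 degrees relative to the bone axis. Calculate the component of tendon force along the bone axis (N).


F_eff = F_tendon * cos(theta)
theta = 22 deg = 0.3840 rad
cos(theta) = 0.9272
F_eff = 1688 * 0.9272
F_eff = 1565.0863


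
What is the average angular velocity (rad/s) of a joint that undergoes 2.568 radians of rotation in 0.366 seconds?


omega = delta_theta / delta_t
omega = 2.568 / 0.366
omega = 7.0164


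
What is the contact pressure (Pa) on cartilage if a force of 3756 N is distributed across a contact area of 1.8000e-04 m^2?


P = F / A
P = 3756 / 1.8000e-04
P = 2.0867e+07


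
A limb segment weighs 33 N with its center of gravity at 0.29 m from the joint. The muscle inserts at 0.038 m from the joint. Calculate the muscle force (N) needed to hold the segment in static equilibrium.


F_muscle = W * d_load / d_muscle
F_muscle = 33 * 0.29 / 0.038
Numerator = 9.5700
F_muscle = 251.8421


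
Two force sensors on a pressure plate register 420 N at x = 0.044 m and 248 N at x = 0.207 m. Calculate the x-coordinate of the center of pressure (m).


COP_x = (F1*x1 + F2*x2) / (F1 + F2)
COP_x = (420*0.044 + 248*0.207) / (420 + 248)
Numerator = 69.8160
Denominator = 668
COP_x = 0.1045


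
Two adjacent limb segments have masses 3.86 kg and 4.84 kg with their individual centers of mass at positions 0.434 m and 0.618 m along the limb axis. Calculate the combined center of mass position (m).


COM = (m1*x1 + m2*x2) / (m1 + m2)
COM = (3.86*0.434 + 4.84*0.618) / (3.86 + 4.84)
Numerator = 4.6664
Denominator = 8.7000
COM = 0.5364


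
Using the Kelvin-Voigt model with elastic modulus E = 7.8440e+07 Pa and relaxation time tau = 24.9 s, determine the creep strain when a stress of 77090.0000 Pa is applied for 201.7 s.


epsilon(t) = (sigma/E) * (1 - exp(-t/tau))
sigma/E = 77090.0000 / 7.8440e+07 = 9.8279e-04
exp(-t/tau) = exp(-201.7 / 24.9) = 3.0342e-04
epsilon = 9.8279e-04 * (1 - 3.0342e-04)
epsilon = 9.8249e-04


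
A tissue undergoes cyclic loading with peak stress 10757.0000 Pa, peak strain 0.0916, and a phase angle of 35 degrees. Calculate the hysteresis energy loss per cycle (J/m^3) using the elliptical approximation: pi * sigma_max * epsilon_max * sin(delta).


E_loss = pi * sigma_max * epsilon_max * sin(delta)
delta = 35 deg = 0.6109 rad
sin(delta) = 0.5736
E_loss = pi * 10757.0000 * 0.0916 * 0.5736
E_loss = 1775.5292


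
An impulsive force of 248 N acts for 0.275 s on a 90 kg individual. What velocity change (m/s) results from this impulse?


J = F * dt = 248 * 0.275 = 68.2000 N*s
delta_v = J / m
delta_v = 68.2000 / 90
delta_v = 0.7578


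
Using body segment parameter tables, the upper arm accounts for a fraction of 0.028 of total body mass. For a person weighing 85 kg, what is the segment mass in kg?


m_segment = body_mass * fraction
m_segment = 85 * 0.028
m_segment = 2.3800


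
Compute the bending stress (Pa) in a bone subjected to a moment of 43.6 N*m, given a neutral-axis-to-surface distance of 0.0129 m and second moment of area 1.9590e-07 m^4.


sigma = M * c / I
sigma = 43.6 * 0.0129 / 1.9590e-07
M * c = 0.5624
sigma = 2.8711e+06


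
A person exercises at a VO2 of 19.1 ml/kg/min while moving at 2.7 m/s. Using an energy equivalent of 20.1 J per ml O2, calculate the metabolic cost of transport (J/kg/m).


Power per kg = VO2 * 20.1 / 60
Power per kg = 19.1 * 20.1 / 60 = 6.3985 W/kg
Cost = power_per_kg / speed
Cost = 6.3985 / 2.7
Cost = 2.3698


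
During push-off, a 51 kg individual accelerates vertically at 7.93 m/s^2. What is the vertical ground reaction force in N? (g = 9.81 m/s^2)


GRF = m * (g + a)
GRF = 51 * (9.81 + 7.93)
GRF = 51 * 17.7400
GRF = 904.7400


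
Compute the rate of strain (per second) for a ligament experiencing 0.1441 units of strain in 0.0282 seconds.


strain_rate = delta_strain / delta_t
strain_rate = 0.1441 / 0.0282
strain_rate = 5.1099


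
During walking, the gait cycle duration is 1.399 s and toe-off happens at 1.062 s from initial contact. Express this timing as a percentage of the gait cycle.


pct = (event_time / cycle_time) * 100
pct = (1.062 / 1.399) * 100
ratio = 0.7591
pct = 75.9114


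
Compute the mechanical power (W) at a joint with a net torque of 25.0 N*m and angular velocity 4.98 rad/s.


P = M * omega
P = 25.0 * 4.98
P = 124.5000


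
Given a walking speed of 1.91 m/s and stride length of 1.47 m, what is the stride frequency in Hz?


f = v / stride_length
f = 1.91 / 1.47
f = 1.2993


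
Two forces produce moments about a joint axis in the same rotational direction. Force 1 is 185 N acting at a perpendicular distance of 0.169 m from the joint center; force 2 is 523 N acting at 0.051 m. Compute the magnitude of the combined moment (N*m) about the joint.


M = F1 * d1 + F2 * d2
M = 185 * 0.169 + 523 * 0.051
M = 31.2650 + 26.6730
M = 57.9380


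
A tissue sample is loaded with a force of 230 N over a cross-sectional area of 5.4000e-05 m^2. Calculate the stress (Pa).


stress = F / A
stress = 230 / 5.4000e-05
stress = 4.2593e+06


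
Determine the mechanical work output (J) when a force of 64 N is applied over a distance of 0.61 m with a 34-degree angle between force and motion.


W = F * d * cos(theta)
theta = 34 deg = 0.5934 rad
cos(theta) = 0.8290
W = 64 * 0.61 * 0.8290
W = 32.3656


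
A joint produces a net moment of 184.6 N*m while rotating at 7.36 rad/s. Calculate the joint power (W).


P = M * omega
P = 184.6 * 7.36
P = 1358.6560


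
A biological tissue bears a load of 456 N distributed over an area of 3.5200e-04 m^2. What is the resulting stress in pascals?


stress = F / A
stress = 456 / 3.5200e-04
stress = 1.2955e+06


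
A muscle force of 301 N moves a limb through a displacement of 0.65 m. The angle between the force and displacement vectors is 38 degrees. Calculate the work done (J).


W = F * d * cos(theta)
theta = 38 deg = 0.6632 rad
cos(theta) = 0.7880
W = 301 * 0.65 * 0.7880
W = 154.1743


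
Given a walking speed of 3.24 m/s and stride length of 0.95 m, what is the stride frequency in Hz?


f = v / stride_length
f = 3.24 / 0.95
f = 3.4105


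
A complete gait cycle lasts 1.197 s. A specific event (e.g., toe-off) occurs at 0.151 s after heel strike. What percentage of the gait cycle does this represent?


pct = (event_time / cycle_time) * 100
pct = (0.151 / 1.197) * 100
ratio = 0.1261
pct = 12.6149


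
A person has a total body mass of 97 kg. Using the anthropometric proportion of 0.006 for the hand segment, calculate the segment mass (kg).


m_segment = body_mass * fraction
m_segment = 97 * 0.006
m_segment = 0.5820


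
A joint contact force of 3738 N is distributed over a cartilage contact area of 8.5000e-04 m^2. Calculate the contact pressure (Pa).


P = F / A
P = 3738 / 8.5000e-04
P = 4.3976e+06


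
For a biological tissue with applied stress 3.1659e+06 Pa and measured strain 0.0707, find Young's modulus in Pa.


E = stress / strain
E = 3.1659e+06 / 0.0707
E = 4.4779e+07


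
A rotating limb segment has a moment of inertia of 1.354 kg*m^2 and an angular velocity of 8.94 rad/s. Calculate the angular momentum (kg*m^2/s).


L = I * omega
L = 1.354 * 8.94
L = 12.1048


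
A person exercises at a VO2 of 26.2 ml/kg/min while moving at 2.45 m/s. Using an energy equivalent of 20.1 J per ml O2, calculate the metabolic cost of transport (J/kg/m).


Power per kg = VO2 * 20.1 / 60
Power per kg = 26.2 * 20.1 / 60 = 8.7770 W/kg
Cost = power_per_kg / speed
Cost = 8.7770 / 2.45
Cost = 3.5824


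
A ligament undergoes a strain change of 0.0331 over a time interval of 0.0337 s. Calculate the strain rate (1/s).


strain_rate = delta_strain / delta_t
strain_rate = 0.0331 / 0.0337
strain_rate = 0.9822


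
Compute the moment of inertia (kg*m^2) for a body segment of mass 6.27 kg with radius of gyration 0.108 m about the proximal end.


I = m * k^2
I = 6.27 * 0.108^2
k^2 = 0.0117
I = 0.0731


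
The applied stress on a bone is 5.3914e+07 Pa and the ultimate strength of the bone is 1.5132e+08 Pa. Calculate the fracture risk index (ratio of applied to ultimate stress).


FRI = applied / ultimate
FRI = 5.3914e+07 / 1.5132e+08
FRI = 0.3563


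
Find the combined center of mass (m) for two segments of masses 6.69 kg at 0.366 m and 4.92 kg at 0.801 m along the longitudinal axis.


COM = (m1*x1 + m2*x2) / (m1 + m2)
COM = (6.69*0.366 + 4.92*0.801) / (6.69 + 4.92)
Numerator = 6.3895
Denominator = 11.6100
COM = 0.5503


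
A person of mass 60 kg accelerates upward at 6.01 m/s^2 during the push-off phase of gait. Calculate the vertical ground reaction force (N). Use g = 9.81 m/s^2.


GRF = m * (g + a)
GRF = 60 * (9.81 + 6.01)
GRF = 60 * 15.8200
GRF = 949.2000


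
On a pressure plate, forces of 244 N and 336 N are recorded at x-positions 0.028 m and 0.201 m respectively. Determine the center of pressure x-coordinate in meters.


COP_x = (F1*x1 + F2*x2) / (F1 + F2)
COP_x = (244*0.028 + 336*0.201) / (244 + 336)
Numerator = 74.3680
Denominator = 580
COP_x = 0.1282


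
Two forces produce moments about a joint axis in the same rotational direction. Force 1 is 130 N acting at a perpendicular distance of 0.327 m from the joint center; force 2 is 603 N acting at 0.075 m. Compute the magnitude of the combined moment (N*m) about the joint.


M = F1 * d1 + F2 * d2
M = 130 * 0.327 + 603 * 0.075
M = 42.5100 + 45.2250
M = 87.7350


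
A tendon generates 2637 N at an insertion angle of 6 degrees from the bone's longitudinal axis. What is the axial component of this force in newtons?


F_eff = F_tendon * cos(theta)
theta = 6 deg = 0.1047 rad
cos(theta) = 0.9945
F_eff = 2637 * 0.9945
F_eff = 2622.5542


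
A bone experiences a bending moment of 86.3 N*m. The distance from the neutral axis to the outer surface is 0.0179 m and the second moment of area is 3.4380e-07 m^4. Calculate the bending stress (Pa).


sigma = M * c / I
sigma = 86.3 * 0.0179 / 3.4380e-07
M * c = 1.5448
sigma = 4.4932e+06


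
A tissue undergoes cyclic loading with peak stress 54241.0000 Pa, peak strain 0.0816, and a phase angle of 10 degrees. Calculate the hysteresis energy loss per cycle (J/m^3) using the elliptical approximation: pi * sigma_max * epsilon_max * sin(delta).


E_loss = pi * sigma_max * epsilon_max * sin(delta)
delta = 10 deg = 0.1745 rad
sin(delta) = 0.1736
E_loss = pi * 54241.0000 * 0.0816 * 0.1736
E_loss = 2414.5597


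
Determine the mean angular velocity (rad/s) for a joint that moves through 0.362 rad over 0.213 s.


omega = delta_theta / delta_t
omega = 0.362 / 0.213
omega = 1.6995


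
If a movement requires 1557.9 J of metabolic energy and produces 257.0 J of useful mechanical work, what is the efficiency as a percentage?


eta = (W_mech / E_meta) * 100
eta = (257.0 / 1557.9) * 100
ratio = 0.1650
eta = 16.4966


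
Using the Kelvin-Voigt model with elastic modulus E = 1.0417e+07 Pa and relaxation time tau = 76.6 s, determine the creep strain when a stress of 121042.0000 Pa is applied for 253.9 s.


epsilon(t) = (sigma/E) * (1 - exp(-t/tau))
sigma/E = 121042.0000 / 1.0417e+07 = 0.0116
exp(-t/tau) = exp(-253.9 / 76.6) = 0.0363
epsilon = 0.0116 * (1 - 0.0363)
epsilon = 0.0112


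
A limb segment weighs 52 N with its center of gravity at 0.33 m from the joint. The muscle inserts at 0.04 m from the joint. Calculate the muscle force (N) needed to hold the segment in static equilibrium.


F_muscle = W * d_load / d_muscle
F_muscle = 52 * 0.33 / 0.04
Numerator = 17.1600
F_muscle = 429.0000


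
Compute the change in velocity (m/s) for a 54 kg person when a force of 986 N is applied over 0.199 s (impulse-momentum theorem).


J = F * dt = 986 * 0.199 = 196.2140 N*s
delta_v = J / m
delta_v = 196.2140 / 54
delta_v = 3.6336


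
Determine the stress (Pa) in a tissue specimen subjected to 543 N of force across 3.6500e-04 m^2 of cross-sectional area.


stress = F / A
stress = 543 / 3.6500e-04
stress = 1.4877e+06


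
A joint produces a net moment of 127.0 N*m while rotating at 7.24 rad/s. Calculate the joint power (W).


P = M * omega
P = 127.0 * 7.24
P = 919.4800


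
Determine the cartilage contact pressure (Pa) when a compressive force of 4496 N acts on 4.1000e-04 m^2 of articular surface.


P = F / A
P = 4496 / 4.1000e-04
P = 1.0966e+07


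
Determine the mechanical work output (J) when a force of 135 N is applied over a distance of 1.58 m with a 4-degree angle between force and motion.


W = F * d * cos(theta)
theta = 4 deg = 0.0698 rad
cos(theta) = 0.9976
W = 135 * 1.58 * 0.9976
W = 212.7804


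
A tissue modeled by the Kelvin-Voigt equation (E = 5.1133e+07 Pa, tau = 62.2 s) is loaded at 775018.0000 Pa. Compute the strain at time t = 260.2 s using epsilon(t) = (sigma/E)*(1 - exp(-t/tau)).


epsilon(t) = (sigma/E) * (1 - exp(-t/tau))
sigma/E = 775018.0000 / 5.1133e+07 = 0.0152
exp(-t/tau) = exp(-260.2 / 62.2) = 0.0152
epsilon = 0.0152 * (1 - 0.0152)
epsilon = 0.0149


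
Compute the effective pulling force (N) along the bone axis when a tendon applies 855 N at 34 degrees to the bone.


F_eff = F_tendon * cos(theta)
theta = 34 deg = 0.5934 rad
cos(theta) = 0.8290
F_eff = 855 * 0.8290
F_eff = 708.8271


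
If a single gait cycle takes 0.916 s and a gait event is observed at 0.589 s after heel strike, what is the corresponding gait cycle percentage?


pct = (event_time / cycle_time) * 100
pct = (0.589 / 0.916) * 100
ratio = 0.6430
pct = 64.3013


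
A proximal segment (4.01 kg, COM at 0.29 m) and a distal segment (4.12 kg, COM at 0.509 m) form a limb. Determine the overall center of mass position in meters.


COM = (m1*x1 + m2*x2) / (m1 + m2)
COM = (4.01*0.29 + 4.12*0.509) / (4.01 + 4.12)
Numerator = 3.2600
Denominator = 8.1300
COM = 0.4010


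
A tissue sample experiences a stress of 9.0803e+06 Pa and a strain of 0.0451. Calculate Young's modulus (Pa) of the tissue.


E = stress / strain
E = 9.0803e+06 / 0.0451
E = 2.0134e+08


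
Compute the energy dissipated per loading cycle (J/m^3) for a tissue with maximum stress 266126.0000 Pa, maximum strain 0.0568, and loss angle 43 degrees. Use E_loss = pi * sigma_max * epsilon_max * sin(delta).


E_loss = pi * sigma_max * epsilon_max * sin(delta)
delta = 43 deg = 0.7505 rad
sin(delta) = 0.6820
E_loss = pi * 266126.0000 * 0.0568 * 0.6820
E_loss = 32386.8601


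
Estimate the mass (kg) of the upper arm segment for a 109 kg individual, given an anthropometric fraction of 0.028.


m_segment = body_mass * fraction
m_segment = 109 * 0.028
m_segment = 3.0520


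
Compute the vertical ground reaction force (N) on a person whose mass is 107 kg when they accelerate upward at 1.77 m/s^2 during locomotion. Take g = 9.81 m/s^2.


GRF = m * (g + a)
GRF = 107 * (9.81 + 1.77)
GRF = 107 * 11.5800
GRF = 1239.0600


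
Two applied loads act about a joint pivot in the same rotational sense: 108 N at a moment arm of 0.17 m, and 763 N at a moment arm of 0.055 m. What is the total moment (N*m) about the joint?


M = F1 * d1 + F2 * d2
M = 108 * 0.17 + 763 * 0.055
M = 18.3600 + 41.9650
M = 60.3250


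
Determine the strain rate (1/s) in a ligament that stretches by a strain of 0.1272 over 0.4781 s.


strain_rate = delta_strain / delta_t
strain_rate = 0.1272 / 0.4781
strain_rate = 0.2661


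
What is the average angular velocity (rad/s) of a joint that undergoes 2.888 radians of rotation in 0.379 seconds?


omega = delta_theta / delta_t
omega = 2.888 / 0.379
omega = 7.6201


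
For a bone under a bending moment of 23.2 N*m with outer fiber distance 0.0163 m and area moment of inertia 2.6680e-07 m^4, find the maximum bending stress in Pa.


sigma = M * c / I
sigma = 23.2 * 0.0163 / 2.6680e-07
M * c = 0.3782
sigma = 1.4174e+06


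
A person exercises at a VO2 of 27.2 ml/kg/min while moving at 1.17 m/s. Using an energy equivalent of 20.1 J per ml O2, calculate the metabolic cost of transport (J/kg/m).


Power per kg = VO2 * 20.1 / 60
Power per kg = 27.2 * 20.1 / 60 = 9.1120 W/kg
Cost = power_per_kg / speed
Cost = 9.1120 / 1.17
Cost = 7.7880


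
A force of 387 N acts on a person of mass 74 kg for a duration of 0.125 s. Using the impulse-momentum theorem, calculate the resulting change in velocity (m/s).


J = F * dt = 387 * 0.125 = 48.3750 N*s
delta_v = J / m
delta_v = 48.3750 / 74
delta_v = 0.6537


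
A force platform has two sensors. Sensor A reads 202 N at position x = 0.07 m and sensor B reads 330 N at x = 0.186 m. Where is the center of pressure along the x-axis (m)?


COP_x = (F1*x1 + F2*x2) / (F1 + F2)
COP_x = (202*0.07 + 330*0.186) / (202 + 330)
Numerator = 75.5200
Denominator = 532
COP_x = 0.1420


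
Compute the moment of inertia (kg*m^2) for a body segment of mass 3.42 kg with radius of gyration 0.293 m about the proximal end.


I = m * k^2
I = 3.42 * 0.293^2
k^2 = 0.0858
I = 0.2936


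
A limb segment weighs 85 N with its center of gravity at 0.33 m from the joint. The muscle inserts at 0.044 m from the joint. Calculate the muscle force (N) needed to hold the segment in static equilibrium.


F_muscle = W * d_load / d_muscle
F_muscle = 85 * 0.33 / 0.044
Numerator = 28.0500
F_muscle = 637.5000


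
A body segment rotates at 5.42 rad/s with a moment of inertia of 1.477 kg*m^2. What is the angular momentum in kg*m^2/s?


L = I * omega
L = 1.477 * 5.42
L = 8.0053


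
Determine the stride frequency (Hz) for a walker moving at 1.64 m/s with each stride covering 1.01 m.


f = v / stride_length
f = 1.64 / 1.01
f = 1.6238


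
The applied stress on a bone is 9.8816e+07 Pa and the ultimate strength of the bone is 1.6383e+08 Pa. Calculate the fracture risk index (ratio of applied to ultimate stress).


FRI = applied / ultimate
FRI = 9.8816e+07 / 1.6383e+08
FRI = 0.6032


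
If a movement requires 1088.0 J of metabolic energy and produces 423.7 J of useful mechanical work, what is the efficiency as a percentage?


eta = (W_mech / E_meta) * 100
eta = (423.7 / 1088.0) * 100
ratio = 0.3894
eta = 38.9430


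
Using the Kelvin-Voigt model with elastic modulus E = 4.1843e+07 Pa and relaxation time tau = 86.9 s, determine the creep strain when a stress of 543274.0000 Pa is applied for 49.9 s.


epsilon(t) = (sigma/E) * (1 - exp(-t/tau))
sigma/E = 543274.0000 / 4.1843e+07 = 0.0130
exp(-t/tau) = exp(-49.9 / 86.9) = 0.5631
epsilon = 0.0130 * (1 - 0.5631)
epsilon = 0.0057


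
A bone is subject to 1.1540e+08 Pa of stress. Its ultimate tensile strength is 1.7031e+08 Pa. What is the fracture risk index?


FRI = applied / ultimate
FRI = 1.1540e+08 / 1.7031e+08
FRI = 0.6776


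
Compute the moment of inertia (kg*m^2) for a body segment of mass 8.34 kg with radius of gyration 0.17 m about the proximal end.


I = m * k^2
I = 8.34 * 0.17^2
k^2 = 0.0289
I = 0.2410


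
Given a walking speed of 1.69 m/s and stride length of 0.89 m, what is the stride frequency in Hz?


f = v / stride_length
f = 1.69 / 0.89
f = 1.8989


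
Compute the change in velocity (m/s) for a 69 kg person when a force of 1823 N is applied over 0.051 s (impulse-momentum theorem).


J = F * dt = 1823 * 0.051 = 92.9730 N*s
delta_v = J / m
delta_v = 92.9730 / 69
delta_v = 1.3474


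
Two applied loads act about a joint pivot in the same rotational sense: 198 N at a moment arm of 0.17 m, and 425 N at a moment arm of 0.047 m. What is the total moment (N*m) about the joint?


M = F1 * d1 + F2 * d2
M = 198 * 0.17 + 425 * 0.047
M = 33.6600 + 19.9750
M = 53.6350


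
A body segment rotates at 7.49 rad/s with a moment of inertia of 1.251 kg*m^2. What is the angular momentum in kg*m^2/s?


L = I * omega
L = 1.251 * 7.49
L = 9.3700


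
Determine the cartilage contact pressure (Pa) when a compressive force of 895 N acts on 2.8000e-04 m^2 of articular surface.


P = F / A
P = 895 / 2.8000e-04
P = 3.1964e+06


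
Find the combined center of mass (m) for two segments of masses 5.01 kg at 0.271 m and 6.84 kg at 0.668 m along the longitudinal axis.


COM = (m1*x1 + m2*x2) / (m1 + m2)
COM = (5.01*0.271 + 6.84*0.668) / (5.01 + 6.84)
Numerator = 5.9268
Denominator = 11.8500
COM = 0.5002


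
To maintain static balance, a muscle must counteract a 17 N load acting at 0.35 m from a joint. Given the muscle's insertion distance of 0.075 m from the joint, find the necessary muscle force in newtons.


F_muscle = W * d_load / d_muscle
F_muscle = 17 * 0.35 / 0.075
Numerator = 5.9500
F_muscle = 79.3333


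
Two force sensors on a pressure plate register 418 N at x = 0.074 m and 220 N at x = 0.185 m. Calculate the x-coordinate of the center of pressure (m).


COP_x = (F1*x1 + F2*x2) / (F1 + F2)
COP_x = (418*0.074 + 220*0.185) / (418 + 220)
Numerator = 71.6320
Denominator = 638
COP_x = 0.1123


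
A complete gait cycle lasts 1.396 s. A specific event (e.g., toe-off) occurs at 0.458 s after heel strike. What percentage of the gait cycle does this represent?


pct = (event_time / cycle_time) * 100
pct = (0.458 / 1.396) * 100
ratio = 0.3281
pct = 32.8080


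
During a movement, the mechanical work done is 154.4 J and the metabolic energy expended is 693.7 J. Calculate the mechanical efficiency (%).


eta = (W_mech / E_meta) * 100
eta = (154.4 / 693.7) * 100
ratio = 0.2226
eta = 22.2575


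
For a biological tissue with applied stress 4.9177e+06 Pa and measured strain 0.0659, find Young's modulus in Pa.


E = stress / strain
E = 4.9177e+06 / 0.0659
E = 7.4624e+07


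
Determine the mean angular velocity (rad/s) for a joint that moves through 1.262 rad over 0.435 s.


omega = delta_theta / delta_t
omega = 1.262 / 0.435
omega = 2.9011


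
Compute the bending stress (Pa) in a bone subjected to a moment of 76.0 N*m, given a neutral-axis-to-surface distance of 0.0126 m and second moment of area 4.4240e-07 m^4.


sigma = M * c / I
sigma = 76.0 * 0.0126 / 4.4240e-07
M * c = 0.9576
sigma = 2.1646e+06


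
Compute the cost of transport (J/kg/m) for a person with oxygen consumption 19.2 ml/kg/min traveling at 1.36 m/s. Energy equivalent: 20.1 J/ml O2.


Power per kg = VO2 * 20.1 / 60
Power per kg = 19.2 * 20.1 / 60 = 6.4320 W/kg
Cost = power_per_kg / speed
Cost = 6.4320 / 1.36
Cost = 4.7294


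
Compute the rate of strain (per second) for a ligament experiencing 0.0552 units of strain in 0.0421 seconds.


strain_rate = delta_strain / delta_t
strain_rate = 0.0552 / 0.0421
strain_rate = 1.3112


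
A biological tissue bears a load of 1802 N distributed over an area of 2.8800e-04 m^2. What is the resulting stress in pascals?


stress = F / A
stress = 1802 / 2.8800e-04
stress = 6.2569e+06


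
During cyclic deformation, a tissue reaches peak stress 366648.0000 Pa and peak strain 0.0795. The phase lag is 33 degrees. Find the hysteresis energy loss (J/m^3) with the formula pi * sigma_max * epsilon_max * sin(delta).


E_loss = pi * sigma_max * epsilon_max * sin(delta)
delta = 33 deg = 0.5760 rad
sin(delta) = 0.5446
E_loss = pi * 366648.0000 * 0.0795 * 0.5446
E_loss = 49874.1017


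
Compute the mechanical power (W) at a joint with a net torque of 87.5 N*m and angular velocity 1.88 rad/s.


P = M * omega
P = 87.5 * 1.88
P = 164.5000


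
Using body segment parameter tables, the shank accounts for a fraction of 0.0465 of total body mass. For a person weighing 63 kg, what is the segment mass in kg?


m_segment = body_mass * fraction
m_segment = 63 * 0.0465
m_segment = 2.9295


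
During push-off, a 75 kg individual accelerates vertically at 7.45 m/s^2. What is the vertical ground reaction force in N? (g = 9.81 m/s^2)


GRF = m * (g + a)
GRF = 75 * (9.81 + 7.45)
GRF = 75 * 17.2600
GRF = 1294.5000


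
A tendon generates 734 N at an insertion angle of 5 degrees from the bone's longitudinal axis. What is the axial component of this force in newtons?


F_eff = F_tendon * cos(theta)
theta = 5 deg = 0.0873 rad
cos(theta) = 0.9962
F_eff = 734 * 0.9962
F_eff = 731.2069


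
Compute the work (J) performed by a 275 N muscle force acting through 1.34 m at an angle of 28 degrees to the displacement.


W = F * d * cos(theta)
theta = 28 deg = 0.4887 rad
cos(theta) = 0.8829
W = 275 * 1.34 * 0.8829
W = 325.3662


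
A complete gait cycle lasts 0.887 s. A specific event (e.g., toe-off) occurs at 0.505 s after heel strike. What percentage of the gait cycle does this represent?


pct = (event_time / cycle_time) * 100
pct = (0.505 / 0.887) * 100
ratio = 0.5693
pct = 56.9335


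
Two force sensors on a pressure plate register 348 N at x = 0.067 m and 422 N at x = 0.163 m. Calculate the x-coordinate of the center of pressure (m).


COP_x = (F1*x1 + F2*x2) / (F1 + F2)
COP_x = (348*0.067 + 422*0.163) / (348 + 422)
Numerator = 92.1020
Denominator = 770
COP_x = 0.1196


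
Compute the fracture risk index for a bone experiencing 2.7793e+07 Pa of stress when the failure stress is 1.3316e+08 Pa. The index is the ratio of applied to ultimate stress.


FRI = applied / ultimate
FRI = 2.7793e+07 / 1.3316e+08
FRI = 0.2087


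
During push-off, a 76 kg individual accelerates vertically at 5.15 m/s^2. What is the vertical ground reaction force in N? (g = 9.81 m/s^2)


GRF = m * (g + a)
GRF = 76 * (9.81 + 5.15)
GRF = 76 * 14.9600
GRF = 1136.9600


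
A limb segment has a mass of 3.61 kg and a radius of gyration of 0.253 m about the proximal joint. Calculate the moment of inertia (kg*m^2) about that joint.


I = m * k^2
I = 3.61 * 0.253^2
k^2 = 0.0640
I = 0.2311


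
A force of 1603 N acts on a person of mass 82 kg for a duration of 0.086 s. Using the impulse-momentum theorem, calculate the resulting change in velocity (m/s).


J = F * dt = 1603 * 0.086 = 137.8580 N*s
delta_v = J / m
delta_v = 137.8580 / 82
delta_v = 1.6812


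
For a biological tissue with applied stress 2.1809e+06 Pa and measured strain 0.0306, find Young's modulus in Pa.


E = stress / strain
E = 2.1809e+06 / 0.0306
E = 7.1271e+07


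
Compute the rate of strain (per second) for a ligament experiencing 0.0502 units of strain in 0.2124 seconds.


strain_rate = delta_strain / delta_t
strain_rate = 0.0502 / 0.2124
strain_rate = 0.2363


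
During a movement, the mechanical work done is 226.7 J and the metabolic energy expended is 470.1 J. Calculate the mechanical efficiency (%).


eta = (W_mech / E_meta) * 100
eta = (226.7 / 470.1) * 100
ratio = 0.4822
eta = 48.2238
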